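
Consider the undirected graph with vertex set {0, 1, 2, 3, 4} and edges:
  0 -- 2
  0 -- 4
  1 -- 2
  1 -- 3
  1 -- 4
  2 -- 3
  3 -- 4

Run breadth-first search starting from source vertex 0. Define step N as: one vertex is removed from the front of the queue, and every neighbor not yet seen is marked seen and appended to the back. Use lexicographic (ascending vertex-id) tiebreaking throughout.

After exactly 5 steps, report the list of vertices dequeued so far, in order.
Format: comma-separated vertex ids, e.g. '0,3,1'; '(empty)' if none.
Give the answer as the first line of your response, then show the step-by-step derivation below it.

0,2,4,1,3

step 1: dequeue 0; queue=[2,4]; order=0
step 2: dequeue 2; queue=[4,1,3]; order=0,2
step 3: dequeue 4; queue=[1,3]; order=0,2,4
step 4: dequeue 1; queue=[3]; order=0,2,4,1
step 5: dequeue 3; queue=[(empty)]; order=0,2,4,1,3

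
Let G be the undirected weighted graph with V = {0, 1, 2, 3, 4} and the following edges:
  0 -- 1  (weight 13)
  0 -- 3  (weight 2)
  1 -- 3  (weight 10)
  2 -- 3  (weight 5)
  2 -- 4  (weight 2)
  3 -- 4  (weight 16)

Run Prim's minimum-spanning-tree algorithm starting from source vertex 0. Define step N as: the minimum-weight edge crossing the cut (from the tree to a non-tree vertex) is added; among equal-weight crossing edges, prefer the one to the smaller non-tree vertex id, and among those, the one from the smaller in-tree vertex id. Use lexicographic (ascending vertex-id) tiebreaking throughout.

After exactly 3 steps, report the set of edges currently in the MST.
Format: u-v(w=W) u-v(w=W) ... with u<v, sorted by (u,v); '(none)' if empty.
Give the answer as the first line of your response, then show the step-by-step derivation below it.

0-3(w=2) 2-3(w=5) 2-4(w=2)

step 1: add edge 0-3 (w=2); MST = {0-3(w=2)}
step 2: add edge 2-3 (w=5); MST = {0-3(w=2) 2-3(w=5)}
step 3: add edge 2-4 (w=2); MST = {0-3(w=2) 2-3(w=5) 2-4(w=2)}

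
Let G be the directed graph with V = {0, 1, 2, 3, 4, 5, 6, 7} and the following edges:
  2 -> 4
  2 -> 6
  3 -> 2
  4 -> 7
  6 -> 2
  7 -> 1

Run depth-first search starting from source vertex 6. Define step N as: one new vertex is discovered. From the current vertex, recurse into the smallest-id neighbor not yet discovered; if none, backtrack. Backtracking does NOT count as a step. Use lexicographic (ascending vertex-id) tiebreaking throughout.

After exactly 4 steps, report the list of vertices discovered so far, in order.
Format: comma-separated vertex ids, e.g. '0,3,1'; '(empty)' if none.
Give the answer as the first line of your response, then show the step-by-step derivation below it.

6,2,4,7

step 1: discover 6; path=6; order=6
step 2: discover 2; path=6>2; order=6,2
step 3: discover 4; path=6>2>4; order=6,2,4
step 4: discover 7; path=6>2>4>7; order=6,2,4,7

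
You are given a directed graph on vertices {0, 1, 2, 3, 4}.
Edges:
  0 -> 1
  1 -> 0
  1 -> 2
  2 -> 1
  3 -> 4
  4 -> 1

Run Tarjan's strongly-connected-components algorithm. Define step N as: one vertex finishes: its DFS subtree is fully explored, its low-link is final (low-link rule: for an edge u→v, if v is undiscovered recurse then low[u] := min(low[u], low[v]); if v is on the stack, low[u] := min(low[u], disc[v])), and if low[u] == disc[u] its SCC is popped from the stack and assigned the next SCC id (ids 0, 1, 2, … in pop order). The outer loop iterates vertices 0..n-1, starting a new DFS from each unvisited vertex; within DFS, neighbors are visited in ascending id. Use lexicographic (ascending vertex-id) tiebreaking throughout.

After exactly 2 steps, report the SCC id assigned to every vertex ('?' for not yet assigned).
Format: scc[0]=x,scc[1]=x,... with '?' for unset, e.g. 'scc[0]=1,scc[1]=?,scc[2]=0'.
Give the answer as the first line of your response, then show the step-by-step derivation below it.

scc[0]=?,scc[1]=?,scc[2]=?,scc[3]=?,scc[4]=?

step 1: low=(low[0]=0,low[1]=0,low[2]=1,low[3]=?,low[4]=?); scc=(scc[0]=?,scc[1]=?,scc[2]=?,scc[3]=?,scc[4]=?)
step 2: low=(low[0]=0,low[1]=0,low[2]=1,low[3]=?,low[4]=?); scc=(scc[0]=?,scc[1]=?,scc[2]=?,scc[3]=?,scc[4]=?)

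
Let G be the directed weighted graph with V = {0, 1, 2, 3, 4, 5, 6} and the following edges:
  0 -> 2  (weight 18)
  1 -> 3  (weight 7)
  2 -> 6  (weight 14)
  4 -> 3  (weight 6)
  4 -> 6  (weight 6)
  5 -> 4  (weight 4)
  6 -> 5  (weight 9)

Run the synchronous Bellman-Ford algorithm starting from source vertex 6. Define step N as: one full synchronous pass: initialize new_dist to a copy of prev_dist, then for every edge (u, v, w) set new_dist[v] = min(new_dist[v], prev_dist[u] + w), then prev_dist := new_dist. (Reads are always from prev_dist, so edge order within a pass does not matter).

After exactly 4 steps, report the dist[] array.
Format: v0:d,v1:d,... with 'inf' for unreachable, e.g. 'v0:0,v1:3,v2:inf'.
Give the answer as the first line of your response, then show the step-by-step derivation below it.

v0:inf,v1:inf,v2:inf,v3:19,v4:13,v5:9,v6:0

step 1: dist = v0:inf,v1:inf,v2:inf,v3:inf,v4:inf,v5:9,v6:0
step 2: dist = v0:inf,v1:inf,v2:inf,v3:inf,v4:13,v5:9,v6:0
step 3: dist = v0:inf,v1:inf,v2:inf,v3:19,v4:13,v5:9,v6:0
step 4: dist = v0:inf,v1:inf,v2:inf,v3:19,v4:13,v5:9,v6:0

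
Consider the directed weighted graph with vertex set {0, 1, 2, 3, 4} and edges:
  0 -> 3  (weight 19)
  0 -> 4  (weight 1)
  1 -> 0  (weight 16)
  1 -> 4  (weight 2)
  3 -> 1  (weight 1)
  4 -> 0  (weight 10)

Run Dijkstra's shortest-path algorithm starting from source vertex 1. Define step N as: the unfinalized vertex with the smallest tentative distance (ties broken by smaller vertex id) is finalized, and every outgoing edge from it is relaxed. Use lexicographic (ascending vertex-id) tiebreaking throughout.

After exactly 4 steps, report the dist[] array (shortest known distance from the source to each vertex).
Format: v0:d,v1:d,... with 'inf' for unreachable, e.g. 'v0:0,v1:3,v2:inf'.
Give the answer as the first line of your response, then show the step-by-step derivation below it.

v0:12,v1:0,v2:inf,v3:31,v4:2

step 1: dist = v0:16,v1:0,v2:inf,v3:inf,v4:2
step 2: dist = v0:12,v1:0,v2:inf,v3:inf,v4:2
step 3: dist = v0:12,v1:0,v2:inf,v3:31,v4:2
step 4: dist = v0:12,v1:0,v2:inf,v3:31,v4:2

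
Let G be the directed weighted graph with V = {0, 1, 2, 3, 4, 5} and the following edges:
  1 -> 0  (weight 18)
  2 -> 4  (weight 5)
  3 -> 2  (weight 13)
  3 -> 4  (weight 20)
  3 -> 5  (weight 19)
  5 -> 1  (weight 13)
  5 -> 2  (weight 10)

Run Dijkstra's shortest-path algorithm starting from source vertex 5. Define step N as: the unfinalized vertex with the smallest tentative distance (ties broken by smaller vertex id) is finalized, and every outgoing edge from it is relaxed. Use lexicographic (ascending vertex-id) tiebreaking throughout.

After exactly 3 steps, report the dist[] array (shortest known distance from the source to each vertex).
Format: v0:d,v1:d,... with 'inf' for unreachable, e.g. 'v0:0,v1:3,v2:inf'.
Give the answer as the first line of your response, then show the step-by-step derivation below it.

v0:31,v1:13,v2:10,v3:inf,v4:15,v5:0

step 1: dist = v0:inf,v1:13,v2:10,v3:inf,v4:inf,v5:0
step 2: dist = v0:inf,v1:13,v2:10,v3:inf,v4:15,v5:0
step 3: dist = v0:31,v1:13,v2:10,v3:inf,v4:15,v5:0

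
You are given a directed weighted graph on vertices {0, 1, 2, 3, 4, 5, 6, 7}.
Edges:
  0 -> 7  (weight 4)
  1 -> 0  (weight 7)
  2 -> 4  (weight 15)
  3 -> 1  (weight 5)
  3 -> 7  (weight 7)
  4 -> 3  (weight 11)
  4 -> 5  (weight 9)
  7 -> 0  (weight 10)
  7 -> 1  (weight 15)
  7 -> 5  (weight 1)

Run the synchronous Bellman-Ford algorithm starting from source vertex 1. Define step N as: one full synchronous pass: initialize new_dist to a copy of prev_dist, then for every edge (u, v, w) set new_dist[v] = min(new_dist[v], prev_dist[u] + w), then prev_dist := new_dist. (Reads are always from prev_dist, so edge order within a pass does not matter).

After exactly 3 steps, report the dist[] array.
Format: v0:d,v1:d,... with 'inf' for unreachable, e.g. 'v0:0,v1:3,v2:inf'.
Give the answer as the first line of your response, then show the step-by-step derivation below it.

v0:7,v1:0,v2:inf,v3:inf,v4:inf,v5:12,v6:inf,v7:11

step 1: dist = v0:7,v1:0,v2:inf,v3:inf,v4:inf,v5:inf,v6:inf,v7:inf
step 2: dist = v0:7,v1:0,v2:inf,v3:inf,v4:inf,v5:inf,v6:inf,v7:11
step 3: dist = v0:7,v1:0,v2:inf,v3:inf,v4:inf,v5:12,v6:inf,v7:11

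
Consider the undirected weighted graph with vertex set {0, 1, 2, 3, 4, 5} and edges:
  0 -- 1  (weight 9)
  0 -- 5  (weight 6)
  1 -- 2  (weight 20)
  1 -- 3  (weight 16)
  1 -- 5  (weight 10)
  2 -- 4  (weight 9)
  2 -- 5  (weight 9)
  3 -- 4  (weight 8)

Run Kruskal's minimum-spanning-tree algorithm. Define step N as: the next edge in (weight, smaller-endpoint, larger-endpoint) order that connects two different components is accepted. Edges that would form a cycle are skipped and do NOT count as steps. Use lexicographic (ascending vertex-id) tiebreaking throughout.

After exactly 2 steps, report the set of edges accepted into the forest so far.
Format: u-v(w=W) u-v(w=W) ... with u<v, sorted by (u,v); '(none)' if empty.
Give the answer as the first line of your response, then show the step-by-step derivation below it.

0-5(w=6) 3-4(w=8)

step 1: add edge 0-5 (w=6); MST = {0-5(w=6)}
step 2: add edge 3-4 (w=8); MST = {0-5(w=6) 3-4(w=8)}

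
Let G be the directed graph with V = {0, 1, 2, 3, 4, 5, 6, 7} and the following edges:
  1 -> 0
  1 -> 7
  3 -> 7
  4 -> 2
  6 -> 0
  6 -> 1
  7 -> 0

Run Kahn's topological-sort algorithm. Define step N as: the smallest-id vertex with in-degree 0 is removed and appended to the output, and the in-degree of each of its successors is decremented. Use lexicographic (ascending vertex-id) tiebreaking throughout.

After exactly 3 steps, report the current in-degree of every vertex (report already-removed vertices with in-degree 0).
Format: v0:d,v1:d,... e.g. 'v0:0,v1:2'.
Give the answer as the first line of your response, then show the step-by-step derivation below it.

v0:3,v1:1,v2:0,v3:0,v4:0,v5:0,v6:0,v7:1

step 1: output 3; order=[3]; indeg=(3,1,1,0,0,0,0,1)
step 2: output 4; order=[3,4]; indeg=(3,1,0,0,0,0,0,1)
step 3: output 2; order=[3,4,2]; indeg=(3,1,0,0,0,0,0,1)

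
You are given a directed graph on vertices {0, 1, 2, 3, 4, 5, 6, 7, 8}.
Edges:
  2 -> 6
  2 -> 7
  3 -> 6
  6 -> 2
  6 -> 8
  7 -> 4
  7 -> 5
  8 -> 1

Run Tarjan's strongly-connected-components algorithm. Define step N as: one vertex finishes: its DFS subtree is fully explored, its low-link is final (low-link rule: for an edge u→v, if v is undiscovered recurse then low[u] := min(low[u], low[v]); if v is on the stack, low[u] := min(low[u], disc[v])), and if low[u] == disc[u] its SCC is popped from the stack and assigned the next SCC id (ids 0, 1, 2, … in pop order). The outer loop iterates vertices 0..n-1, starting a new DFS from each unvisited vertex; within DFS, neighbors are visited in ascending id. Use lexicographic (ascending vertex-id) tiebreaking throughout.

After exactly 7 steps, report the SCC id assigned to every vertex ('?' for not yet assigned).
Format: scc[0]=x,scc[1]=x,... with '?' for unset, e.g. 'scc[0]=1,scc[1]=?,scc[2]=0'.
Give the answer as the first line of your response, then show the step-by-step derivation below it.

scc[0]=0,scc[1]=1,scc[2]=?,scc[3]=?,scc[4]=3,scc[5]=4,scc[6]=?,scc[7]=5,scc[8]=2

step 1: low=(low[0]=0,low[1]=?,low[2]=?,low[3]=?,low[4]=?,low[5]=?,low[6]=?,low[7]=?,low[8]=?); scc=(scc[0]=0,scc[1]=?,scc[2]=?,scc[3]=?,scc[4]=?,scc[5]=?,scc[6]=?,scc[7]=?,scc[8]=?)
step 2: low=(low[0]=0,low[1]=1,low[2]=?,low[3]=?,low[4]=?,low[5]=?,low[6]=?,low[7]=?,low[8]=?); scc=(scc[0]=0,scc[1]=1,scc[2]=?,scc[3]=?,scc[4]=?,scc[5]=?,scc[6]=?,scc[7]=?,scc[8]=?)
step 3: low=(low[0]=0,low[1]=1,low[2]=2,low[3]=?,low[4]=?,low[5]=?,low[6]=2,low[7]=?,low[8]=4); scc=(scc[0]=0,scc[1]=1,scc[2]=?,scc[3]=?,scc[4]=?,scc[5]=?,scc[6]=?,scc[7]=?,scc[8]=2)
step 4: low=(low[0]=0,low[1]=1,low[2]=2,low[3]=?,low[4]=?,low[5]=?,low[6]=2,low[7]=?,low[8]=4); scc=(scc[0]=0,scc[1]=1,scc[2]=?,scc[3]=?,scc[4]=?,scc[5]=?,scc[6]=?,scc[7]=?,scc[8]=2)
step 5: low=(low[0]=0,low[1]=1,low[2]=2,low[3]=?,low[4]=6,low[5]=?,low[6]=2,low[7]=5,low[8]=4); scc=(scc[0]=0,scc[1]=1,scc[2]=?,scc[3]=?,scc[4]=3,scc[5]=?,scc[6]=?,scc[7]=?,scc[8]=2)
step 6: low=(low[0]=0,low[1]=1,low[2]=2,low[3]=?,low[4]=6,low[5]=7,low[6]=2,low[7]=5,low[8]=4); scc=(scc[0]=0,scc[1]=1,scc[2]=?,scc[3]=?,scc[4]=3,scc[5]=4,scc[6]=?,scc[7]=?,scc[8]=2)
step 7: low=(low[0]=0,low[1]=1,low[2]=2,low[3]=?,low[4]=6,low[5]=7,low[6]=2,low[7]=5,low[8]=4); scc=(scc[0]=0,scc[1]=1,scc[2]=?,scc[3]=?,scc[4]=3,scc[5]=4,scc[6]=?,scc[7]=5,scc[8]=2)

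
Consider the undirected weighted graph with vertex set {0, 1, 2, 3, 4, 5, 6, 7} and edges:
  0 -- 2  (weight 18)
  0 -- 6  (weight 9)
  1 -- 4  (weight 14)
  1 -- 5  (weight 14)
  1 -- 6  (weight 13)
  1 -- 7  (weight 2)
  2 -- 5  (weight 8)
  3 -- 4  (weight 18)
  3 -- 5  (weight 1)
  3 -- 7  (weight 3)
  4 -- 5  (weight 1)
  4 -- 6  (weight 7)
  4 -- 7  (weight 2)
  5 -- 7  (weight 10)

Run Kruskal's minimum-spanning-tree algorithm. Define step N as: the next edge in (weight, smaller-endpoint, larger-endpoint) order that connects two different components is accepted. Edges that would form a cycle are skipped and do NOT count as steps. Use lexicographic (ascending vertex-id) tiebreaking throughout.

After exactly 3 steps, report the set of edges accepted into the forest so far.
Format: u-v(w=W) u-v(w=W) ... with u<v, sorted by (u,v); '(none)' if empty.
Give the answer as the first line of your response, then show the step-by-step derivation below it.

1-7(w=2) 3-5(w=1) 4-5(w=1)

step 1: add edge 3-5 (w=1); MST = {3-5(w=1)}
step 2: add edge 4-5 (w=1); MST = {3-5(w=1) 4-5(w=1)}
step 3: add edge 1-7 (w=2); MST = {1-7(w=2) 3-5(w=1) 4-5(w=1)}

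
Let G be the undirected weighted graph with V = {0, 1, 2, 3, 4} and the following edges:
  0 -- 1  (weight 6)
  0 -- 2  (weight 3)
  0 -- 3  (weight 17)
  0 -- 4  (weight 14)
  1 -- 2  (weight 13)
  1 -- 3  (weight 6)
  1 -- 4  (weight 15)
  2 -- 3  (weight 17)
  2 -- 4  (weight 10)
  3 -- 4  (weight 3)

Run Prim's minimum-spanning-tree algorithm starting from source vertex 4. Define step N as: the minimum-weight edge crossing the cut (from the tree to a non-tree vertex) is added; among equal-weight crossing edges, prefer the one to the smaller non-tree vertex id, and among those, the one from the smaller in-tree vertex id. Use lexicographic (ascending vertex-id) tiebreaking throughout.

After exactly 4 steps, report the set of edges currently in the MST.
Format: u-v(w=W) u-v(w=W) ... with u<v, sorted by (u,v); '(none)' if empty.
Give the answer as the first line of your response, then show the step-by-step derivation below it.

0-1(w=6) 0-2(w=3) 1-3(w=6) 3-4(w=3)

step 1: add edge 3-4 (w=3); MST = {3-4(w=3)}
step 2: add edge 1-3 (w=6); MST = {1-3(w=6) 3-4(w=3)}
step 3: add edge 0-1 (w=6); MST = {0-1(w=6) 1-3(w=6) 3-4(w=3)}
step 4: add edge 0-2 (w=3); MST = {0-1(w=6) 0-2(w=3) 1-3(w=6) 3-4(w=3)}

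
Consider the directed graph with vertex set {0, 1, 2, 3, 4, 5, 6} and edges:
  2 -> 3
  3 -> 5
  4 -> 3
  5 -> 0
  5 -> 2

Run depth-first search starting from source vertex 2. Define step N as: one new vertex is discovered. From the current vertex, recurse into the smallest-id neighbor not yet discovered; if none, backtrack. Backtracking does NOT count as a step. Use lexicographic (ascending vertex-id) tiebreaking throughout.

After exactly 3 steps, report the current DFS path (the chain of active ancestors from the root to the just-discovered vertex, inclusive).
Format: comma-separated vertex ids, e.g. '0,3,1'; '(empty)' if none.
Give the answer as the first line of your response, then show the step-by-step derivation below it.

2,3,5

step 1: discover 2; path=2; order=2
step 2: discover 3; path=2>3; order=2,3
step 3: discover 5; path=2>3>5; order=2,3,5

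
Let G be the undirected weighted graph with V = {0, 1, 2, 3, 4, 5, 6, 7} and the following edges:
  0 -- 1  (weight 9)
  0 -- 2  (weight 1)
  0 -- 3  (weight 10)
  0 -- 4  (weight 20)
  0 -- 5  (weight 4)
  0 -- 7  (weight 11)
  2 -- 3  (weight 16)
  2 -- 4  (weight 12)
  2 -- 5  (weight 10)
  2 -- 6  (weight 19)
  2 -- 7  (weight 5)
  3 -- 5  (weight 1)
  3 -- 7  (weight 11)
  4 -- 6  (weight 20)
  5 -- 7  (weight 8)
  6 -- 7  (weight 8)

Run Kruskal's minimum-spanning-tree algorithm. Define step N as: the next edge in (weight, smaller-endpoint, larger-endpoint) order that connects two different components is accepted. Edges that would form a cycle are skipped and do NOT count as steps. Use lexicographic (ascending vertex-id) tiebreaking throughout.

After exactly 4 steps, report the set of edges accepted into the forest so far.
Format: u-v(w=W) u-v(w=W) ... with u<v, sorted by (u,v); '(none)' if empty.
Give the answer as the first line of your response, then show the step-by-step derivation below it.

0-2(w=1) 0-5(w=4) 2-7(w=5) 3-5(w=1)

step 1: add edge 0-2 (w=1); MST = {0-2(w=1)}
step 2: add edge 3-5 (w=1); MST = {0-2(w=1) 3-5(w=1)}
step 3: add edge 0-5 (w=4); MST = {0-2(w=1) 0-5(w=4) 3-5(w=1)}
step 4: add edge 2-7 (w=5); MST = {0-2(w=1) 0-5(w=4) 2-7(w=5) 3-5(w=1)}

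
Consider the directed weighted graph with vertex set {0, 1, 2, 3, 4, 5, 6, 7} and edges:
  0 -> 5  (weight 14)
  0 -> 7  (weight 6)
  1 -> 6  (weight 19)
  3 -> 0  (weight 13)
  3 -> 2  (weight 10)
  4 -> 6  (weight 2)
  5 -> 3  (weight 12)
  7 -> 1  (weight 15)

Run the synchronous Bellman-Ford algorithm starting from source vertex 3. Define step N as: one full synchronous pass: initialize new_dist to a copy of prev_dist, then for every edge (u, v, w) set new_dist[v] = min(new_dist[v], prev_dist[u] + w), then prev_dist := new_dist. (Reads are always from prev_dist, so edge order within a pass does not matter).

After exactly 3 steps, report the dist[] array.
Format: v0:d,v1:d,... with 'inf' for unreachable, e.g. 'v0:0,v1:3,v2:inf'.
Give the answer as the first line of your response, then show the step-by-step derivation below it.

v0:13,v1:34,v2:10,v3:0,v4:inf,v5:27,v6:inf,v7:19

step 1: dist = v0:13,v1:inf,v2:10,v3:0,v4:inf,v5:inf,v6:inf,v7:inf
step 2: dist = v0:13,v1:inf,v2:10,v3:0,v4:inf,v5:27,v6:inf,v7:19
step 3: dist = v0:13,v1:34,v2:10,v3:0,v4:inf,v5:27,v6:inf,v7:19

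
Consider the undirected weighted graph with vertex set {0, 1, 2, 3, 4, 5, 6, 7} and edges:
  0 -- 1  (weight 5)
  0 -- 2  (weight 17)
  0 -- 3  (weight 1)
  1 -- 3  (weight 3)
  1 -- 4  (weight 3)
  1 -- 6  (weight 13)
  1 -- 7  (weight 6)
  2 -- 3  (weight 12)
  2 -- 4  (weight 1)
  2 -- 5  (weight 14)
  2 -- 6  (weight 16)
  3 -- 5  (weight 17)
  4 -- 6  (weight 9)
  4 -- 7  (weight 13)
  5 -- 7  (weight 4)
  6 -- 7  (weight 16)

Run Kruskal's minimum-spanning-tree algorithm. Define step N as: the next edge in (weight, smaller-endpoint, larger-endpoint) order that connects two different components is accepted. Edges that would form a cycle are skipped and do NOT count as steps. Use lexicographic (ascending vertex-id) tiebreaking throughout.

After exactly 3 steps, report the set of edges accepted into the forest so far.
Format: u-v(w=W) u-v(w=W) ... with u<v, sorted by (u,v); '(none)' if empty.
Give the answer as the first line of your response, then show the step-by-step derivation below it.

0-3(w=1) 1-3(w=3) 2-4(w=1)

step 1: add edge 0-3 (w=1); MST = {0-3(w=1)}
step 2: add edge 2-4 (w=1); MST = {0-3(w=1) 2-4(w=1)}
step 3: add edge 1-3 (w=3); MST = {0-3(w=1) 1-3(w=3) 2-4(w=1)}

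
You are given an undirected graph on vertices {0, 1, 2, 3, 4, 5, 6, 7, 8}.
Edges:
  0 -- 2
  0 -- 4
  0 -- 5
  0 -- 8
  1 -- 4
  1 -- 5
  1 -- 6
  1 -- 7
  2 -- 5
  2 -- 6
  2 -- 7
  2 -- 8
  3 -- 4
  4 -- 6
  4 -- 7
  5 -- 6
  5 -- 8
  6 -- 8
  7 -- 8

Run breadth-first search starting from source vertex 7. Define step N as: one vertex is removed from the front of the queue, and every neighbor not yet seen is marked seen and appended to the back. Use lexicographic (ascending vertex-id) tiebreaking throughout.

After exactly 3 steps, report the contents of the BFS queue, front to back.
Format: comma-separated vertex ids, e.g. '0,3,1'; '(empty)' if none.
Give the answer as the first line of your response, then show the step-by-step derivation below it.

4,8,5,6,0

step 1: dequeue 7; queue=[1,2,4,8]; order=7
step 2: dequeue 1; queue=[2,4,8,5,6]; order=7,1
step 3: dequeue 2; queue=[4,8,5,6,0]; order=7,1,2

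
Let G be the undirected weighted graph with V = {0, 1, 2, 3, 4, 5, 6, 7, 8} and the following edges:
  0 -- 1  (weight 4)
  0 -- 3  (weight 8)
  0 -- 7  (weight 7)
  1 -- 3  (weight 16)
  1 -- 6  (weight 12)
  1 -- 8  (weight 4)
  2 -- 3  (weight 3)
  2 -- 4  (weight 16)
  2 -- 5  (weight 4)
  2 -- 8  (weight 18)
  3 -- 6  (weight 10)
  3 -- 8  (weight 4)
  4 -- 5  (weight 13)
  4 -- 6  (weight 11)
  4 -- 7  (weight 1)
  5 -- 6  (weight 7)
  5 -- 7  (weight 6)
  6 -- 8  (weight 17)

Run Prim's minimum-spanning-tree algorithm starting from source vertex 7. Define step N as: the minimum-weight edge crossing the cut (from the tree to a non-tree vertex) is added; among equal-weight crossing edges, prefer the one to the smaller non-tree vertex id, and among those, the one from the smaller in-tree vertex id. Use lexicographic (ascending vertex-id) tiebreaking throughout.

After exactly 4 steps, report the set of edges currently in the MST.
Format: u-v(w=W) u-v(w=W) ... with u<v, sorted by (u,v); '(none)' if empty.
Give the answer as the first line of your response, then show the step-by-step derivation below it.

2-3(w=3) 2-5(w=4) 4-7(w=1) 5-7(w=6)

step 1: add edge 4-7 (w=1); MST = {4-7(w=1)}
step 2: add edge 5-7 (w=6); MST = {4-7(w=1) 5-7(w=6)}
step 3: add edge 2-5 (w=4); MST = {2-5(w=4) 4-7(w=1) 5-7(w=6)}
step 4: add edge 2-3 (w=3); MST = {2-3(w=3) 2-5(w=4) 4-7(w=1) 5-7(w=6)}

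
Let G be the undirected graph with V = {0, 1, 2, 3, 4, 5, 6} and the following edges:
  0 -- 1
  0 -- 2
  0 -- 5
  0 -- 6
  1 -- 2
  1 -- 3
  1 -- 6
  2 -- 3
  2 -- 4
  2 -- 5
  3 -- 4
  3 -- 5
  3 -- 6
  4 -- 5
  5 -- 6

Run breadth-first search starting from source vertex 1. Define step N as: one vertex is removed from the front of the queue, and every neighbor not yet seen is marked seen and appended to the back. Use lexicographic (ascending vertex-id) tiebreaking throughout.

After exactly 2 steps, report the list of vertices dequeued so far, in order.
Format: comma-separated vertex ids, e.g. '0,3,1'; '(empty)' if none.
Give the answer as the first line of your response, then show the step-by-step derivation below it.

1,0

step 1: dequeue 1; queue=[0,2,3,6]; order=1
step 2: dequeue 0; queue=[2,3,6,5]; order=1,0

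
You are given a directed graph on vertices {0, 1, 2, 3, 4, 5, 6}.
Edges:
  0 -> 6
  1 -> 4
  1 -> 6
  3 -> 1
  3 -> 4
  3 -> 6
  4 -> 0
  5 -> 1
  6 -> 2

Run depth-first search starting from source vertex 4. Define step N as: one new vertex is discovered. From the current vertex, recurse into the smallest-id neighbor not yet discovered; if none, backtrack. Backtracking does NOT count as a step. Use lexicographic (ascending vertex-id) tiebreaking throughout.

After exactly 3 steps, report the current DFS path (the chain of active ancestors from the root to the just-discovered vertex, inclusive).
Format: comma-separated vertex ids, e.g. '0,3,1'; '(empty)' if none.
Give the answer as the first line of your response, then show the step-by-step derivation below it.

4,0,6

step 1: discover 4; path=4; order=4
step 2: discover 0; path=4>0; order=4,0
step 3: discover 6; path=4>0>6; order=4,0,6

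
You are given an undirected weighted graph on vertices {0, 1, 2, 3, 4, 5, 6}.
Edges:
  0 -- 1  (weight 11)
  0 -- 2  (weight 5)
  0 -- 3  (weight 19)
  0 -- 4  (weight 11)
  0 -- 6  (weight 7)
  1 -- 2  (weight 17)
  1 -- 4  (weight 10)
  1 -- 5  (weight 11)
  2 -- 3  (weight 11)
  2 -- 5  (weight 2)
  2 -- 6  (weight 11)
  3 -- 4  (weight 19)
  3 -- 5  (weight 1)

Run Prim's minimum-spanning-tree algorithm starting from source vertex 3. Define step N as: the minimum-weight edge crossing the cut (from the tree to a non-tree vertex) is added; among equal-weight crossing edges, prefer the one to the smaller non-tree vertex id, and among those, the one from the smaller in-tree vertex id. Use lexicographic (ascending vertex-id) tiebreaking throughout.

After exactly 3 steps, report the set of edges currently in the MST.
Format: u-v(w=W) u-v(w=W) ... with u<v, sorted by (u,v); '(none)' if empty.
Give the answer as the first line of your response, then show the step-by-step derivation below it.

0-2(w=5) 2-5(w=2) 3-5(w=1)

step 1: add edge 3-5 (w=1); MST = {3-5(w=1)}
step 2: add edge 2-5 (w=2); MST = {2-5(w=2) 3-5(w=1)}
step 3: add edge 0-2 (w=5); MST = {0-2(w=5) 2-5(w=2) 3-5(w=1)}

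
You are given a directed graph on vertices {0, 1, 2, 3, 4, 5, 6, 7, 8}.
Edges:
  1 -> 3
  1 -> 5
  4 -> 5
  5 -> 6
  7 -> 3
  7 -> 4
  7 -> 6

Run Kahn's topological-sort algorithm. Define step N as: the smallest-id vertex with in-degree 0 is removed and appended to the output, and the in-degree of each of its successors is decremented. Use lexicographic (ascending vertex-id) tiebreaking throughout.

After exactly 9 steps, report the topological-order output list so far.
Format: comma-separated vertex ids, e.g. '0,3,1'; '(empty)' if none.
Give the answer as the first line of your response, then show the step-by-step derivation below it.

0,1,2,7,3,4,5,6,8

step 1: output 0; order=[0]; indeg=(0,0,0,2,1,2,2,0,0)
step 2: output 1; order=[0,1]; indeg=(0,0,0,1,1,1,2,0,0)
step 3: output 2; order=[0,1,2]; indeg=(0,0,0,1,1,1,2,0,0)
step 4: output 7; order=[0,1,2,7]; indeg=(0,0,0,0,0,1,1,0,0)
step 5: output 3; order=[0,1,2,7,3]; indeg=(0,0,0,0,0,1,1,0,0)
step 6: output 4; order=[0,1,2,7,3,4]; indeg=(0,0,0,0,0,0,1,0,0)
step 7: output 5; order=[0,1,2,7,3,4,5]; indeg=(0,0,0,0,0,0,0,0,0)
step 8: output 6; order=[0,1,2,7,3,4,5,6]; indeg=(0,0,0,0,0,0,0,0,0)
step 9: output 8; order=[0,1,2,7,3,4,5,6,8]; indeg=(0,0,0,0,0,0,0,0,0)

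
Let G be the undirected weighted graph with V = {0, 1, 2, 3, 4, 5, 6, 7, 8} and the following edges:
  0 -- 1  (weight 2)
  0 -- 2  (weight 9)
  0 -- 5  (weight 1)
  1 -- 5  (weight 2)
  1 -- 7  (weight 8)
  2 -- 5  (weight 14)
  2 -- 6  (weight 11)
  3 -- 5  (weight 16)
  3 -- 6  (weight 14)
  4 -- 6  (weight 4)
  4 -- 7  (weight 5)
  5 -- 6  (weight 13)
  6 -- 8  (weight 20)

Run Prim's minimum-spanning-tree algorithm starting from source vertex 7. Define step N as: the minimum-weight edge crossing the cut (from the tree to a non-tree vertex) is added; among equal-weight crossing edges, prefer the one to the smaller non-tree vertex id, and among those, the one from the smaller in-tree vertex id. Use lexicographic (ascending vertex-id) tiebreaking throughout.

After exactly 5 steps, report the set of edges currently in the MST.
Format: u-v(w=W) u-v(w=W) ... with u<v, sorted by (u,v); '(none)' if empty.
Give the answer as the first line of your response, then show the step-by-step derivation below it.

0-1(w=2) 0-5(w=1) 1-7(w=8) 4-6(w=4) 4-7(w=5)

step 1: add edge 4-7 (w=5); MST = {4-7(w=5)}
step 2: add edge 4-6 (w=4); MST = {4-6(w=4) 4-7(w=5)}
step 3: add edge 1-7 (w=8); MST = {1-7(w=8) 4-6(w=4) 4-7(w=5)}
step 4: add edge 0-1 (w=2); MST = {0-1(w=2) 1-7(w=8) 4-6(w=4) 4-7(w=5)}
step 5: add edge 0-5 (w=1); MST = {0-1(w=2) 0-5(w=1) 1-7(w=8) 4-6(w=4) 4-7(w=5)}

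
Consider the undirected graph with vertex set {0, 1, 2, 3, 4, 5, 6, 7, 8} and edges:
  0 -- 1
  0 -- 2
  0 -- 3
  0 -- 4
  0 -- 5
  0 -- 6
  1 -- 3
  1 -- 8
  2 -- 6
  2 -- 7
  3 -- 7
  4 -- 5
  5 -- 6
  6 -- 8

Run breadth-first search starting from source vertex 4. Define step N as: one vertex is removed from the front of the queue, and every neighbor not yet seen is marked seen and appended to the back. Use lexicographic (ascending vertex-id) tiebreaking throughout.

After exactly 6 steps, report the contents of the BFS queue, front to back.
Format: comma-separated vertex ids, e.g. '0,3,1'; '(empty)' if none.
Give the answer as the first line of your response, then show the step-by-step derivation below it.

6,8,7

step 1: dequeue 4; queue=[0,5]; order=4
step 2: dequeue 0; queue=[5,1,2,3,6]; order=4,0
step 3: dequeue 5; queue=[1,2,3,6]; order=4,0,5
step 4: dequeue 1; queue=[2,3,6,8]; order=4,0,5,1
step 5: dequeue 2; queue=[3,6,8,7]; order=4,0,5,1,2
step 6: dequeue 3; queue=[6,8,7]; order=4,0,5,1,2,3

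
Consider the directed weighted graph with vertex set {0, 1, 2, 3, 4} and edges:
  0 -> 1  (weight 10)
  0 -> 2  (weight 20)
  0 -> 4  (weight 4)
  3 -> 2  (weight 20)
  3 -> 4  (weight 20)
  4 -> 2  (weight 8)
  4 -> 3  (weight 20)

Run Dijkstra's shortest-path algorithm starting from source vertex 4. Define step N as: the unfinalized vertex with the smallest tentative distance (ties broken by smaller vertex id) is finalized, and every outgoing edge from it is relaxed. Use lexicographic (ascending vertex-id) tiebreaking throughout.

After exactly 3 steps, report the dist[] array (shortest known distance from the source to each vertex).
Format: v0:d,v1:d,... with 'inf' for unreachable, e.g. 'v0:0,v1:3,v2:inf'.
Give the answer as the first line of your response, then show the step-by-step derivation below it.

v0:inf,v1:inf,v2:8,v3:20,v4:0

step 1: dist = v0:inf,v1:inf,v2:8,v3:20,v4:0
step 2: dist = v0:inf,v1:inf,v2:8,v3:20,v4:0
step 3: dist = v0:inf,v1:inf,v2:8,v3:20,v4:0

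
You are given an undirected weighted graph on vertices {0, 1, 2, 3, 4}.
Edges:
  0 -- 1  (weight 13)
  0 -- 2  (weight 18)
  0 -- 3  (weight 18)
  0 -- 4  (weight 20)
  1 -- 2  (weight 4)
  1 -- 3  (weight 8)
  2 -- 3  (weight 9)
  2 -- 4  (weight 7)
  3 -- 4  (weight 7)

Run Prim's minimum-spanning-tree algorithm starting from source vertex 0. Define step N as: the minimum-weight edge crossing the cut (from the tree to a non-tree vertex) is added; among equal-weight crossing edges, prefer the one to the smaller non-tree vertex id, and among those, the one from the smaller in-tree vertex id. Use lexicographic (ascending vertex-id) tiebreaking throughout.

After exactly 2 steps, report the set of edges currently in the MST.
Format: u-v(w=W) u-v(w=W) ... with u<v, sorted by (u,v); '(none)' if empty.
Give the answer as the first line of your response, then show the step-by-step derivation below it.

0-1(w=13) 1-2(w=4)

step 1: add edge 0-1 (w=13); MST = {0-1(w=13)}
step 2: add edge 1-2 (w=4); MST = {0-1(w=13) 1-2(w=4)}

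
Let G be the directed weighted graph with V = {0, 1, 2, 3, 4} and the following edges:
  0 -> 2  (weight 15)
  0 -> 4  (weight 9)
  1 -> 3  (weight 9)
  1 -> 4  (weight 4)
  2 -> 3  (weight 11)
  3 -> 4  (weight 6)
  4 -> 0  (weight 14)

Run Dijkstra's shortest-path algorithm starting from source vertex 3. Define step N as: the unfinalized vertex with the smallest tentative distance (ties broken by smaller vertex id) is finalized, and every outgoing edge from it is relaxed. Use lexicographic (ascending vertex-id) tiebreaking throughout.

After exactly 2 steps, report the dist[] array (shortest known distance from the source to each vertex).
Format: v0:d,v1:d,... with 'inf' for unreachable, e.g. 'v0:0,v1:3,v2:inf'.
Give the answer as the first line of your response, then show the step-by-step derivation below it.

v0:20,v1:inf,v2:inf,v3:0,v4:6

step 1: dist = v0:inf,v1:inf,v2:inf,v3:0,v4:6
step 2: dist = v0:20,v1:inf,v2:inf,v3:0,v4:6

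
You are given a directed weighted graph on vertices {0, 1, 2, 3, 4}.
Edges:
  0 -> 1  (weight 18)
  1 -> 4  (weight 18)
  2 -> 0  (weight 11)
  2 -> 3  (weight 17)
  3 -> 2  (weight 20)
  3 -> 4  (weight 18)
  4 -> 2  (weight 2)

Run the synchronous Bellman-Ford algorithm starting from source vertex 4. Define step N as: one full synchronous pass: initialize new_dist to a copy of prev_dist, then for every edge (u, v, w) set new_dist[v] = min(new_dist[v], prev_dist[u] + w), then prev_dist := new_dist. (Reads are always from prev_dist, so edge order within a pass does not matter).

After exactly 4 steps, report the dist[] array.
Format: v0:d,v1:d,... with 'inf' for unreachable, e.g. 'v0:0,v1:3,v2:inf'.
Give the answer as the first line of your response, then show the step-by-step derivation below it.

v0:13,v1:31,v2:2,v3:19,v4:0

step 1: dist = v0:inf,v1:inf,v2:2,v3:inf,v4:0
step 2: dist = v0:13,v1:inf,v2:2,v3:19,v4:0
step 3: dist = v0:13,v1:31,v2:2,v3:19,v4:0
step 4: dist = v0:13,v1:31,v2:2,v3:19,v4:0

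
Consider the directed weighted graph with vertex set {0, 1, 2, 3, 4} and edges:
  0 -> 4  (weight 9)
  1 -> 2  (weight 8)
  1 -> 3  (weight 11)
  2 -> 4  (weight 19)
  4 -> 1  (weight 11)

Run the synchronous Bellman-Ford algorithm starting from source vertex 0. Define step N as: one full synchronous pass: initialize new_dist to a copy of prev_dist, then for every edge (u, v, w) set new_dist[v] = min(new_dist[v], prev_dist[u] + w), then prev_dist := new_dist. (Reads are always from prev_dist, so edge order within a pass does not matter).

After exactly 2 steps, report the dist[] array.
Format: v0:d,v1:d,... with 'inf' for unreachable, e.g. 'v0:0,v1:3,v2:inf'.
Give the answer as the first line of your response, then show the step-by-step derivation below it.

v0:0,v1:20,v2:inf,v3:inf,v4:9

step 1: dist = v0:0,v1:inf,v2:inf,v3:inf,v4:9
step 2: dist = v0:0,v1:20,v2:inf,v3:inf,v4:9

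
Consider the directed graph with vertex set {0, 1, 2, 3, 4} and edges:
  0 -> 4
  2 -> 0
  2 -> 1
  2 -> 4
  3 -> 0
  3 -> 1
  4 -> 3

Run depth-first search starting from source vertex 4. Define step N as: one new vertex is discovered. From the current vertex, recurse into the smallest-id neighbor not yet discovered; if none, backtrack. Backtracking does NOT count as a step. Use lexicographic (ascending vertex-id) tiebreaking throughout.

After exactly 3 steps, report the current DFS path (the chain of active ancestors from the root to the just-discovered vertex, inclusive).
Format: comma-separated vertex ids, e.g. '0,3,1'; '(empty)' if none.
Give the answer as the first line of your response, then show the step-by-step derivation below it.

4,3,0

step 1: discover 4; path=4; order=4
step 2: discover 3; path=4>3; order=4,3
step 3: discover 0; path=4>3>0; order=4,3,0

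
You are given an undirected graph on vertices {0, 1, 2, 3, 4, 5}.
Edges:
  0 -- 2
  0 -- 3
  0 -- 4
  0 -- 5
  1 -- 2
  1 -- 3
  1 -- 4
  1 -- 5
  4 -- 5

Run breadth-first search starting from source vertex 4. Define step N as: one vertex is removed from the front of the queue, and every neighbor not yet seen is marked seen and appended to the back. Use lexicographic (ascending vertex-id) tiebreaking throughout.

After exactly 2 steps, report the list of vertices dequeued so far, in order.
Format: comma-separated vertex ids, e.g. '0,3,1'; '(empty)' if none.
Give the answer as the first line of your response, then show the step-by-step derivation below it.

4,0

step 1: dequeue 4; queue=[0,1,5]; order=4
step 2: dequeue 0; queue=[1,5,2,3]; order=4,0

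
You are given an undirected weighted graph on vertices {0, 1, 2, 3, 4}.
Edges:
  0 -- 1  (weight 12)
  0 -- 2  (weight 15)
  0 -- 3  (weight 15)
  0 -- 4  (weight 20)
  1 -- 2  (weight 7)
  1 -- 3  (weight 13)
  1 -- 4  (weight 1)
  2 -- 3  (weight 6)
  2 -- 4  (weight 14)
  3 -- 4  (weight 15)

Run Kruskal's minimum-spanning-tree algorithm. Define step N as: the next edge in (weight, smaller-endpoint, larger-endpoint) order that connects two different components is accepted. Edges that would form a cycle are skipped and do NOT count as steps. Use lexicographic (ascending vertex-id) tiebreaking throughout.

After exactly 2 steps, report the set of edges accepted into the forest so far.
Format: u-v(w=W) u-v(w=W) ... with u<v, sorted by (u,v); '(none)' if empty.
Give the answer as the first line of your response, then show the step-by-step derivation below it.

1-4(w=1) 2-3(w=6)

step 1: add edge 1-4 (w=1); MST = {1-4(w=1)}
step 2: add edge 2-3 (w=6); MST = {1-4(w=1) 2-3(w=6)}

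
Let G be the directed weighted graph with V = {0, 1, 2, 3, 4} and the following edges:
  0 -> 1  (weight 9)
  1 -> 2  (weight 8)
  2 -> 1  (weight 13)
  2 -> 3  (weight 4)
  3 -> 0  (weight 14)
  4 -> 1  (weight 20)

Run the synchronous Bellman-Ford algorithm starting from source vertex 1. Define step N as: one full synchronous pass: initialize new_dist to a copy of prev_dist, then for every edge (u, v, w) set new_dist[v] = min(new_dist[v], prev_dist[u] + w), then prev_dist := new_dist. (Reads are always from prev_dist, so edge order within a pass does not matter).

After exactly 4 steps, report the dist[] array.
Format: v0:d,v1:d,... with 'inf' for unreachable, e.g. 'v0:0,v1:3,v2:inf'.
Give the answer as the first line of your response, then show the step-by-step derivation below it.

v0:26,v1:0,v2:8,v3:12,v4:inf

step 1: dist = v0:inf,v1:0,v2:8,v3:inf,v4:inf
step 2: dist = v0:inf,v1:0,v2:8,v3:12,v4:inf
step 3: dist = v0:26,v1:0,v2:8,v3:12,v4:inf
step 4: dist = v0:26,v1:0,v2:8,v3:12,v4:inf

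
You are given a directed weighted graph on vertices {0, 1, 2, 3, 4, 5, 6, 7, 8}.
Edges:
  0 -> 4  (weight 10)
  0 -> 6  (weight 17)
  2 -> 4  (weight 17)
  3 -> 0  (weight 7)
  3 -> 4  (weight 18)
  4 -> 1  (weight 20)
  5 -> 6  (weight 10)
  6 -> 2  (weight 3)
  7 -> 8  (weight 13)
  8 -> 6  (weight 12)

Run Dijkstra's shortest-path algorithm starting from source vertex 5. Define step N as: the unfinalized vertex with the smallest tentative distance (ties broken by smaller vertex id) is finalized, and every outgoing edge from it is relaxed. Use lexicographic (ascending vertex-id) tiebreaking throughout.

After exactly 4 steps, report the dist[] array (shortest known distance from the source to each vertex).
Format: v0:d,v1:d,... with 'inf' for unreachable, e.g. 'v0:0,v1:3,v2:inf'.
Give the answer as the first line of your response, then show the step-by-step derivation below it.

v0:inf,v1:50,v2:13,v3:inf,v4:30,v5:0,v6:10,v7:inf,v8:inf

step 1: dist = v0:inf,v1:inf,v2:inf,v3:inf,v4:inf,v5:0,v6:10,v7:inf,v8:inf
step 2: dist = v0:inf,v1:inf,v2:13,v3:inf,v4:inf,v5:0,v6:10,v7:inf,v8:inf
step 3: dist = v0:inf,v1:inf,v2:13,v3:inf,v4:30,v5:0,v6:10,v7:inf,v8:inf
step 4: dist = v0:inf,v1:50,v2:13,v3:inf,v4:30,v5:0,v6:10,v7:inf,v8:inf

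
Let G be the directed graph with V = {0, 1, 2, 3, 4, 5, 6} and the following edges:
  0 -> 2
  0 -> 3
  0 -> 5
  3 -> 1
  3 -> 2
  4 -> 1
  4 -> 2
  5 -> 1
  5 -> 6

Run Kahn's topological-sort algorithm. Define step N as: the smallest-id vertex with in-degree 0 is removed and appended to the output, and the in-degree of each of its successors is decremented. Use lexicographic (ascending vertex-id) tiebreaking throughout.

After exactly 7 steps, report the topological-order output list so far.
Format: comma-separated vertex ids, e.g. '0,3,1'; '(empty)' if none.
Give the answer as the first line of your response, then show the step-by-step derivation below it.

0,3,4,2,5,1,6

step 1: output 0; order=[0]; indeg=(0,3,2,0,0,0,1)
step 2: output 3; order=[0,3]; indeg=(0,2,1,0,0,0,1)
step 3: output 4; order=[0,3,4]; indeg=(0,1,0,0,0,0,1)
step 4: output 2; order=[0,3,4,2]; indeg=(0,1,0,0,0,0,1)
step 5: output 5; order=[0,3,4,2,5]; indeg=(0,0,0,0,0,0,0)
step 6: output 1; order=[0,3,4,2,5,1]; indeg=(0,0,0,0,0,0,0)
step 7: output 6; order=[0,3,4,2,5,1,6]; indeg=(0,0,0,0,0,0,0)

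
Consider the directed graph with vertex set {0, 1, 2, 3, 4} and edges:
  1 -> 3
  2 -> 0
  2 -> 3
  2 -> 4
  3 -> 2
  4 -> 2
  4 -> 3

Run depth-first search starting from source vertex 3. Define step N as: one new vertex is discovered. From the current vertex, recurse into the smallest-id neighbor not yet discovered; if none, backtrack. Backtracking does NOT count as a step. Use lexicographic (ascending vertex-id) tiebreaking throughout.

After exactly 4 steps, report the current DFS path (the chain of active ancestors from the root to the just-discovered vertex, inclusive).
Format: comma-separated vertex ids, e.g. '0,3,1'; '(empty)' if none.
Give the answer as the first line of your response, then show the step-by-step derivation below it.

3,2,4

step 1: discover 3; path=3; order=3
step 2: discover 2; path=3>2; order=3,2
step 3: discover 0; path=3>2>0; order=3,2,0
step 4: discover 4; path=3>2>4; order=3,2,0,4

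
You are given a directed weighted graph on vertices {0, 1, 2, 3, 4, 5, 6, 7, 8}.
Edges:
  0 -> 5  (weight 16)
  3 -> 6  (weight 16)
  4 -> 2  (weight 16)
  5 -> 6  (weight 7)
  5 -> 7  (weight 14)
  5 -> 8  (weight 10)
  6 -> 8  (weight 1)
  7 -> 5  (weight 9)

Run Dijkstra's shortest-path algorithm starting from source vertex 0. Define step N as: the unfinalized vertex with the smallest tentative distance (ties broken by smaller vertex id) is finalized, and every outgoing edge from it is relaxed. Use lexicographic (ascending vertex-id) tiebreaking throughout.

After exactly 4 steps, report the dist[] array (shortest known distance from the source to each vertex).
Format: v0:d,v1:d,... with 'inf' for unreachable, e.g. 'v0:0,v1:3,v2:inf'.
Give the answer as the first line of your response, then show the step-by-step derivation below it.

v0:0,v1:inf,v2:inf,v3:inf,v4:inf,v5:16,v6:23,v7:30,v8:24

step 1: dist = v0:0,v1:inf,v2:inf,v3:inf,v4:inf,v5:16,v6:inf,v7:inf,v8:inf
step 2: dist = v0:0,v1:inf,v2:inf,v3:inf,v4:inf,v5:16,v6:23,v7:30,v8:26
step 3: dist = v0:0,v1:inf,v2:inf,v3:inf,v4:inf,v5:16,v6:23,v7:30,v8:24
step 4: dist = v0:0,v1:inf,v2:inf,v3:inf,v4:inf,v5:16,v6:23,v7:30,v8:24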